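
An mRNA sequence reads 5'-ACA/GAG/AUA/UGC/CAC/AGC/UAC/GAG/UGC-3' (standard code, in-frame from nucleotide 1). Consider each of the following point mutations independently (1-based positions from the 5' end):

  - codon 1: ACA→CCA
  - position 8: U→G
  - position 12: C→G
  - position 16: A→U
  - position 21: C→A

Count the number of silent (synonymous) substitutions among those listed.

Codon 1: ACA (Thr) → CCA (Pro) — missense.
Codon 3: AUA (Ile) → AGA (Arg) — missense.
Codon 4: UGC (Cys) → UGG (Trp) — missense.
Codon 6: AGC (Ser) → UGC (Cys) — missense.
Codon 7: UAC (Tyr) → UAA (Stop) — nonsense.
Synonymous: 0 of 5.

0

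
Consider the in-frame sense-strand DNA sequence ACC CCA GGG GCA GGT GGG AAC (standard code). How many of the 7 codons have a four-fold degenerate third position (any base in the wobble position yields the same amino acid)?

6

Codon 1 ACC (Thr): third position 4-fold.
Codon 2 CCA (Pro): third position 4-fold.
Codon 3 GGG (Gly): third position 4-fold.
Codon 4 GCA (Ala): third position 4-fold.
Codon 5 GGT (Gly): third position 4-fold.
Codon 6 GGG (Gly): third position 4-fold.
Codon 7 AAC (Asn): third position 2-fold.
Four-fold degenerate third positions: 6.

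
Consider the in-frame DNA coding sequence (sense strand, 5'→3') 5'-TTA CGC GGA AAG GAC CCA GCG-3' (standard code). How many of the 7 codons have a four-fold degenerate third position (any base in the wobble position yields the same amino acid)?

Codon 1 TTA (Leu): third position 2-fold.
Codon 2 CGC (Arg): third position 4-fold.
Codon 3 GGA (Gly): third position 4-fold.
Codon 4 AAG (Lys): third position 2-fold.
Codon 5 GAC (Asp): third position 2-fold.
Codon 6 CCA (Pro): third position 4-fold.
Codon 7 GCG (Ala): third position 4-fold.
Four-fold degenerate third positions: 4.

4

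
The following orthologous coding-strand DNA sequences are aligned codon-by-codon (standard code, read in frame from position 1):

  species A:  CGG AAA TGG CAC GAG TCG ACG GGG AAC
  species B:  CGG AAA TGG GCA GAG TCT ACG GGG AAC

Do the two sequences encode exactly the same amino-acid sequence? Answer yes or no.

no

Codon 1: CGG Arg / CGG Arg — identical.
Codon 2: AAA Lys / AAA Lys — identical.
Codon 3: TGG Trp / TGG Trp — identical.
Codon 4: CAC His / GCA Ala — nonsynonymous.
Codon 5: GAG Glu / GAG Glu — identical.
Codon 6: TCG Ser / TCT Ser — synonymous.
Codon 7: ACG Thr / ACG Thr — identical.
Codon 8: GGG Gly / GGG Gly — identical.
Codon 9: AAC Asn / AAC Asn — identical.
Nonsynonymous differences: 1 → different protein.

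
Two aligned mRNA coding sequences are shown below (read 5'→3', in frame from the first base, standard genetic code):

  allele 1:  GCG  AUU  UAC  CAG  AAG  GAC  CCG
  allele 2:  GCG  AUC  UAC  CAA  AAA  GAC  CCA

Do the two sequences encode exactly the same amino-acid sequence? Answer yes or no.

Codon 1: GCG Ala / GCG Ala — identical.
Codon 2: AUU Ile / AUC Ile — synonymous.
Codon 3: UAC Tyr / UAC Tyr — identical.
Codon 4: CAG Gln / CAA Gln — synonymous.
Codon 5: AAG Lys / AAA Lys — synonymous.
Codon 6: GAC Asp / GAC Asp — identical.
Codon 7: CCG Pro / CCA Pro — synonymous.
Nonsynonymous differences: 0 → same protein.

yes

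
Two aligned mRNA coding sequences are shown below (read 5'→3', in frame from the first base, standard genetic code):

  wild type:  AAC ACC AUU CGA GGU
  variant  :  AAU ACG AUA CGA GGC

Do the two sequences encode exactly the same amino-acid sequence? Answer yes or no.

yes

Codon 1: AAC Asn / AAU Asn — synonymous.
Codon 2: ACC Thr / ACG Thr — synonymous.
Codon 3: AUU Ile / AUA Ile — synonymous.
Codon 4: CGA Arg / CGA Arg — identical.
Codon 5: GGU Gly / GGC Gly — synonymous.
Nonsynonymous differences: 0 → same protein.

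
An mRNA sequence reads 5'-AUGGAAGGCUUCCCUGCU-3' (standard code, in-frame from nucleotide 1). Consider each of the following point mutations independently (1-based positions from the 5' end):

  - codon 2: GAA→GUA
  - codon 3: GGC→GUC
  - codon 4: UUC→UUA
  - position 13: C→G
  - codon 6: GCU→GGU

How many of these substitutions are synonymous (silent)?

Codon 2: GAA (Glu) → GUA (Val) — missense.
Codon 3: GGC (Gly) → GUC (Val) — missense.
Codon 4: UUC (Phe) → UUA (Leu) — missense.
Codon 5: CCU (Pro) → GCU (Ala) — missense.
Codon 6: GCU (Ala) → GGU (Gly) — missense.
Synonymous: 0 of 5.

0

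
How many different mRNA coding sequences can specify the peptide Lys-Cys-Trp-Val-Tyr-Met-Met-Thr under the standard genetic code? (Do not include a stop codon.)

Lys: 2 codons.
Cys: 2 codons.
Trp: 1 codon.
Val: 4 codons.
Tyr: 2 codons.
Met: 1 codon.
Met: 1 codon.
Thr: 4 codons.
2 × 2 × 1 × 4 × 2 × 1 × 1 × 4 = 128.

128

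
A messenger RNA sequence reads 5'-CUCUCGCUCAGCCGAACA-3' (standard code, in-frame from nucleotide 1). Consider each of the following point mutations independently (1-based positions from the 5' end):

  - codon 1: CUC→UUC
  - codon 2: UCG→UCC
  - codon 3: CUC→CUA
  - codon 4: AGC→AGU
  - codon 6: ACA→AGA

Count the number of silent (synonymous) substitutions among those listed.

Codon 1: CUC (Leu) → UUC (Phe) — missense.
Codon 2: UCG (Ser) → UCC (Ser) — synonymous.
Codon 3: CUC (Leu) → CUA (Leu) — synonymous.
Codon 4: AGC (Ser) → AGU (Ser) — synonymous.
Codon 6: ACA (Thr) → AGA (Arg) — missense.
Synonymous: 3 of 5.

3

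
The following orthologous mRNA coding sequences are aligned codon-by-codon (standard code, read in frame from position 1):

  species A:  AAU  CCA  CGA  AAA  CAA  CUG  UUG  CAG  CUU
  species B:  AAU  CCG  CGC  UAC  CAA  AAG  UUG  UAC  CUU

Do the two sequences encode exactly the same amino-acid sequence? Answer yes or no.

Codon 1: AAU Asn / AAU Asn — identical.
Codon 2: CCA Pro / CCG Pro — synonymous.
Codon 3: CGA Arg / CGC Arg — synonymous.
Codon 4: AAA Lys / UAC Tyr — nonsynonymous.
Codon 5: CAA Gln / CAA Gln — identical.
Codon 6: CUG Leu / AAG Lys — nonsynonymous.
Codon 7: UUG Leu / UUG Leu — identical.
Codon 8: CAG Gln / UAC Tyr — nonsynonymous.
Codon 9: CUU Leu / CUU Leu — identical.
Nonsynonymous differences: 3 → different protein.

no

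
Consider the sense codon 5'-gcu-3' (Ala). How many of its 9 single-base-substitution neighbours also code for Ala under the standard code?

3

Position 1: none → 0 synonymous.
Position 2: none → 0 synonymous.
Position 3: GCC, GCA, GCG → 3 synonymous.
Total: 0 + 0 + 3 = 3.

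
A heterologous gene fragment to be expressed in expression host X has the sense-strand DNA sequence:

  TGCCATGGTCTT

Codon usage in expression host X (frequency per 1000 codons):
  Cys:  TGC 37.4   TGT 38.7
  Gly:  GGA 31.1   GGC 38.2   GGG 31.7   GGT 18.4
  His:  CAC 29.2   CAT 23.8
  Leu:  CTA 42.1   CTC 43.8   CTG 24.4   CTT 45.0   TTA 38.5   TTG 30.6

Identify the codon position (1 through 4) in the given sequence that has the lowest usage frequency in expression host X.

3

Codon 1 TGC (Cys): 37.4 per 1000.
Codon 2 CAT (His): 23.8 per 1000.
Codon 3 GGT (Gly): 18.4 per 1000.
Codon 4 CTT (Leu): 45.0 per 1000.
Lowest frequency is 18.4 at codon 3.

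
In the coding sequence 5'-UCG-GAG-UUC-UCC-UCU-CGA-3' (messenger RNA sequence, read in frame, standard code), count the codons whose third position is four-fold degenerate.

Codon 1 UCG (Ser): third position 4-fold.
Codon 2 GAG (Glu): third position 2-fold.
Codon 3 UUC (Phe): third position 2-fold.
Codon 4 UCC (Ser): third position 4-fold.
Codon 5 UCU (Ser): third position 4-fold.
Codon 6 CGA (Arg): third position 4-fold.
Four-fold degenerate third positions: 4.

4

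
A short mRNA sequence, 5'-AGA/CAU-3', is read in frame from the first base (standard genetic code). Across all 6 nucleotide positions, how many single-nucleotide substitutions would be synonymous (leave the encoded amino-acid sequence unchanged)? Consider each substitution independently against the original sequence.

Codon 1 (AGA, Arg): 2 synonymous substitutions.
Codon 2 (CAU, His): 1 synonymous substitution.
Total: 2 + 1 = 3.

3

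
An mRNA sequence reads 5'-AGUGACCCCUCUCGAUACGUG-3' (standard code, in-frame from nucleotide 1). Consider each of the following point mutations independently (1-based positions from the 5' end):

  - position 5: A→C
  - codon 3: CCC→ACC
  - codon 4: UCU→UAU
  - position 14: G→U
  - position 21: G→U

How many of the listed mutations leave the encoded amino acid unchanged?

1

Codon 2: GAC (Asp) → GCC (Ala) — missense.
Codon 3: CCC (Pro) → ACC (Thr) — missense.
Codon 4: UCU (Ser) → UAU (Tyr) — missense.
Codon 5: CGA (Arg) → CUA (Leu) — missense.
Codon 7: GUG (Val) → GUU (Val) — synonymous.
Synonymous: 1 of 5.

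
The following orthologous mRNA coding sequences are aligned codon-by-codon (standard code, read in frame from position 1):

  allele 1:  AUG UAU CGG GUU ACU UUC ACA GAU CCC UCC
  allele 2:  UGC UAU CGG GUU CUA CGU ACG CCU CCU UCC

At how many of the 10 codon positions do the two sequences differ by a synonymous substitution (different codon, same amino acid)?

Codon 1: AUG Met / UGC Cys — nonsynonymous.
Codon 2: UAU Tyr / UAU Tyr — identical.
Codon 3: CGG Arg / CGG Arg — identical.
Codon 4: GUU Val / GUU Val — identical.
Codon 5: ACU Thr / CUA Leu — nonsynonymous.
Codon 6: UUC Phe / CGU Arg — nonsynonymous.
Codon 7: ACA Thr / ACG Thr — synonymous.
Codon 8: GAU Asp / CCU Pro — nonsynonymous.
Codon 9: CCC Pro / CCU Pro — synonymous.
Codon 10: UCC Ser / UCC Ser — identical.
Synonymous differences: 2.

2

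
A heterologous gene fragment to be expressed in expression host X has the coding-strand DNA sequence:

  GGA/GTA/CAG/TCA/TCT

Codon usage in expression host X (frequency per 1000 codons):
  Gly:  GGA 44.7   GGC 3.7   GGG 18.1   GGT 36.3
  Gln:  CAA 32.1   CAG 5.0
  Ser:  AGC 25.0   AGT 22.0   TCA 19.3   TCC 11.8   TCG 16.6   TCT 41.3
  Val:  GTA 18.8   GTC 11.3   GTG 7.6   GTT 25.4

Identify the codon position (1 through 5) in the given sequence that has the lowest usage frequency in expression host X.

3

Codon 1 GGA (Gly): 44.7 per 1000.
Codon 2 GTA (Val): 18.8 per 1000.
Codon 3 CAG (Gln): 5.0 per 1000.
Codon 4 TCA (Ser): 19.3 per 1000.
Codon 5 TCT (Ser): 41.3 per 1000.
Lowest frequency is 5.0 at codon 3.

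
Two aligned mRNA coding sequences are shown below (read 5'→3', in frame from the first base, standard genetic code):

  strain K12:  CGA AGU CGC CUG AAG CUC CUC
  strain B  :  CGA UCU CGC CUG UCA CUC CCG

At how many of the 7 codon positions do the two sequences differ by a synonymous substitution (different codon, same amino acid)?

Codon 1: CGA Arg / CGA Arg — identical.
Codon 2: AGU Ser / UCU Ser — synonymous.
Codon 3: CGC Arg / CGC Arg — identical.
Codon 4: CUG Leu / CUG Leu — identical.
Codon 5: AAG Lys / UCA Ser — nonsynonymous.
Codon 6: CUC Leu / CUC Leu — identical.
Codon 7: CUC Leu / CCG Pro — nonsynonymous.
Synonymous differences: 1.

1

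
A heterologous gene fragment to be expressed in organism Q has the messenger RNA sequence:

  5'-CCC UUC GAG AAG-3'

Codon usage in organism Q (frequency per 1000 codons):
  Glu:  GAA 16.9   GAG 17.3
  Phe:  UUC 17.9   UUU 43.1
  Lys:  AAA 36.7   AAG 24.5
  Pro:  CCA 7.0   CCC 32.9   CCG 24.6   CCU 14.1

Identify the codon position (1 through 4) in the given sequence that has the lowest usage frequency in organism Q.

3

Codon 1 CCC (Pro): 32.9 per 1000.
Codon 2 UUC (Phe): 17.9 per 1000.
Codon 3 GAG (Glu): 17.3 per 1000.
Codon 4 AAG (Lys): 24.5 per 1000.
Lowest frequency is 17.3 at codon 3.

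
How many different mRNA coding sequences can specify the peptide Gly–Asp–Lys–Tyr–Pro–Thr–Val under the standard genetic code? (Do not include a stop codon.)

2048

Gly: 4 codons.
Asp: 2 codons.
Lys: 2 codons.
Tyr: 2 codons.
Pro: 4 codons.
Thr: 4 codons.
Val: 4 codons.
4 × 2 × 2 × 2 × 4 × 4 × 4 = 2048.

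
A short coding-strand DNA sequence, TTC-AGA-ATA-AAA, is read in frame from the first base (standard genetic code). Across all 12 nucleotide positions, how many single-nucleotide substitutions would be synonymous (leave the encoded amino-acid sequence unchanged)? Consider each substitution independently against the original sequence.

Codon 1 (TTC, Phe): 1 synonymous substitution.
Codon 2 (AGA, Arg): 2 synonymous substitutions.
Codon 3 (ATA, Ile): 2 synonymous substitutions.
Codon 4 (AAA, Lys): 1 synonymous substitution.
Total: 1 + 2 + 2 + 1 = 6.

6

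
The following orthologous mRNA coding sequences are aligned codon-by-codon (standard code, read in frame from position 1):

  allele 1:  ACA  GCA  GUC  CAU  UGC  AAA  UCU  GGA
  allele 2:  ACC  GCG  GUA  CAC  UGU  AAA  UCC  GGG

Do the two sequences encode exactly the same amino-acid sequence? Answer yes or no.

Codon 1: ACA Thr / ACC Thr — synonymous.
Codon 2: GCA Ala / GCG Ala — synonymous.
Codon 3: GUC Val / GUA Val — synonymous.
Codon 4: CAU His / CAC His — synonymous.
Codon 5: UGC Cys / UGU Cys — synonymous.
Codon 6: AAA Lys / AAA Lys — identical.
Codon 7: UCU Ser / UCC Ser — synonymous.
Codon 8: GGA Gly / GGG Gly — synonymous.
Nonsynonymous differences: 0 → same protein.

yes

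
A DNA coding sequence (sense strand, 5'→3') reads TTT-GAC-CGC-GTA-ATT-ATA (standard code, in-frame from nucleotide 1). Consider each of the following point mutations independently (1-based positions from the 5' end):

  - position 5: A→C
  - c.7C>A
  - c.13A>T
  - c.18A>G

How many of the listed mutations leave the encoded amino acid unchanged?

Codon 2: GAC (Asp) → GCC (Ala) — missense.
Codon 3: CGC (Arg) → AGC (Ser) — missense.
Codon 5: ATT (Ile) → TTT (Phe) — missense.
Codon 6: ATA (Ile) → ATG (Met) — missense.
Synonymous: 0 of 4.

0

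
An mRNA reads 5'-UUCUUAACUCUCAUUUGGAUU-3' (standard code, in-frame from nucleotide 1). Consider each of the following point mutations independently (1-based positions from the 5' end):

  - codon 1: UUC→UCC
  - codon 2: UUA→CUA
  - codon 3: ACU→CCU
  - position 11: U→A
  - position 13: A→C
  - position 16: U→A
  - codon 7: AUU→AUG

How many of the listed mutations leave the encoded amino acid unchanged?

Codon 1: UUC (Phe) → UCC (Ser) — missense.
Codon 2: UUA (Leu) → CUA (Leu) — synonymous.
Codon 3: ACU (Thr) → CCU (Pro) — missense.
Codon 4: CUC (Leu) → CAC (His) — missense.
Codon 5: AUU (Ile) → CUU (Leu) — missense.
Codon 6: UGG (Trp) → AGG (Arg) — missense.
Codon 7: AUU (Ile) → AUG (Met) — missense.
Synonymous: 1 of 7.

1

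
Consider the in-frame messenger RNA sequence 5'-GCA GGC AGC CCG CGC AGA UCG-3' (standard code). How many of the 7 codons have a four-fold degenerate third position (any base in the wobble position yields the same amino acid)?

5

Codon 1 GCA (Ala): third position 4-fold.
Codon 2 GGC (Gly): third position 4-fold.
Codon 3 AGC (Ser): third position 2-fold.
Codon 4 CCG (Pro): third position 4-fold.
Codon 5 CGC (Arg): third position 4-fold.
Codon 6 AGA (Arg): third position 2-fold.
Codon 7 UCG (Ser): third position 4-fold.
Four-fold degenerate third positions: 5.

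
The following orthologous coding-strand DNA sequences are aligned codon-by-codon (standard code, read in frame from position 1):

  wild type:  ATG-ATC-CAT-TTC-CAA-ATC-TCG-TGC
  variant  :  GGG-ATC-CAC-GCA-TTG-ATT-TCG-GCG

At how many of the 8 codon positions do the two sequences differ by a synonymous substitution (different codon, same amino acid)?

Codon 1: ATG Met / GGG Gly — nonsynonymous.
Codon 2: ATC Ile / ATC Ile — identical.
Codon 3: CAT His / CAC His — synonymous.
Codon 4: TTC Phe / GCA Ala — nonsynonymous.
Codon 5: CAA Gln / TTG Leu — nonsynonymous.
Codon 6: ATC Ile / ATT Ile — synonymous.
Codon 7: TCG Ser / TCG Ser — identical.
Codon 8: TGC Cys / GCG Ala — nonsynonymous.
Synonymous differences: 2.

2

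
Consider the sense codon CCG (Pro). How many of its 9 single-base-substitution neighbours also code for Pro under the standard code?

Position 1: none → 0 synonymous.
Position 2: none → 0 synonymous.
Position 3: CCT, CCC, CCA → 3 synonymous.
Total: 0 + 0 + 3 = 3.

3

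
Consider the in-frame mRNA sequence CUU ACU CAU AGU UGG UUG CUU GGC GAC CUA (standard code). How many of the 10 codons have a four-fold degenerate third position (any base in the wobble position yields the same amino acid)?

5

Codon 1 CUU (Leu): third position 4-fold.
Codon 2 ACU (Thr): third position 4-fold.
Codon 3 CAU (His): third position 2-fold.
Codon 4 AGU (Ser): third position 2-fold.
Codon 5 UGG (Trp): third position 1-fold.
Codon 6 UUG (Leu): third position 2-fold.
Codon 7 CUU (Leu): third position 4-fold.
Codon 8 GGC (Gly): third position 4-fold.
Codon 9 GAC (Asp): third position 2-fold.
Codon 10 CUA (Leu): third position 4-fold.
Four-fold degenerate third positions: 5.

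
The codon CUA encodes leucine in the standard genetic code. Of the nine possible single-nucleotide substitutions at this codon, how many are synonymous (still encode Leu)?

4

Position 1: UUA → 1 synonymous.
Position 2: none → 0 synonymous.
Position 3: CUU, CUC, CUG → 3 synonymous.
Total: 1 + 0 + 3 = 4.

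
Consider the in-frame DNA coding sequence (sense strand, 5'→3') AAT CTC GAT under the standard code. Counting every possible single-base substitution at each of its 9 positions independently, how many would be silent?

5

Codon 1 (AAT, Asn): 1 synonymous substitution.
Codon 2 (CTC, Leu): 3 synonymous substitutions.
Codon 3 (GAT, Asp): 1 synonymous substitution.
Total: 1 + 3 + 1 = 5.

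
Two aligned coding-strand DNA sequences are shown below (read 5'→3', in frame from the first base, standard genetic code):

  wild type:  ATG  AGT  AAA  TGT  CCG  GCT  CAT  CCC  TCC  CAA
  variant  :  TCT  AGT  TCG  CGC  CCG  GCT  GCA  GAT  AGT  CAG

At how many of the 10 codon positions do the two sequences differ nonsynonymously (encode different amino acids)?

Codon 1: ATG Met / TCT Ser — nonsynonymous.
Codon 2: AGT Ser / AGT Ser — identical.
Codon 3: AAA Lys / TCG Ser — nonsynonymous.
Codon 4: TGT Cys / CGC Arg — nonsynonymous.
Codon 5: CCG Pro / CCG Pro — identical.
Codon 6: GCT Ala / GCT Ala — identical.
Codon 7: CAT His / GCA Ala — nonsynonymous.
Codon 8: CCC Pro / GAT Asp — nonsynonymous.
Codon 9: TCC Ser / AGT Ser — synonymous.
Codon 10: CAA Gln / CAG Gln — synonymous.
Nonsynonymous differences: 5.

5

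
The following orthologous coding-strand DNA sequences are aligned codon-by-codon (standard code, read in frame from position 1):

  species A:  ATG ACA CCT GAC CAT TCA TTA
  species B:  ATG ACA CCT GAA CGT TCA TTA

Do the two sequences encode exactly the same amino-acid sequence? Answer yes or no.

no

Codon 1: ATG Met / ATG Met — identical.
Codon 2: ACA Thr / ACA Thr — identical.
Codon 3: CCT Pro / CCT Pro — identical.
Codon 4: GAC Asp / GAA Glu — nonsynonymous.
Codon 5: CAT His / CGT Arg — nonsynonymous.
Codon 6: TCA Ser / TCA Ser — identical.
Codon 7: TTA Leu / TTA Leu — identical.
Nonsynonymous differences: 2 → different protein.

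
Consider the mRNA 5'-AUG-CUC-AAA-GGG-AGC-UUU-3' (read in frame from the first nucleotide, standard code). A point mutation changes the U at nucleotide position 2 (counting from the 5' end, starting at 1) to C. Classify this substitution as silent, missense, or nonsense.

Position 2 falls in codon 1: AUG → Met.
After the substitution the codon is ACG → Thr.
Met ≠ Thr, so this is a missense mutation.

missense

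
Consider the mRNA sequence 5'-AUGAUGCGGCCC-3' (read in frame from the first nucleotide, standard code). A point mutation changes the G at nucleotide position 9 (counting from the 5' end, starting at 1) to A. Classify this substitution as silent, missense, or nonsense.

Position 9 falls in codon 3: CGG → Arg.
After the substitution the codon is CGA → Arg.
Both encode Arg, so the change is synonymous.

silent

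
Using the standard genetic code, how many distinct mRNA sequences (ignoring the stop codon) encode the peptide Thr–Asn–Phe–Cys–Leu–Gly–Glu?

Thr: 4 codons.
Asn: 2 codons.
Phe: 2 codons.
Cys: 2 codons.
Leu: 6 codons.
Gly: 4 codons.
Glu: 2 codons.
4 × 2 × 2 × 2 × 6 × 4 × 2 = 1536.

1536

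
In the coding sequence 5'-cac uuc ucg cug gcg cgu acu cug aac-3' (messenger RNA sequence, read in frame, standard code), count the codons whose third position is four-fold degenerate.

6

Codon 1 CAC (His): third position 2-fold.
Codon 2 UUC (Phe): third position 2-fold.
Codon 3 UCG (Ser): third position 4-fold.
Codon 4 CUG (Leu): third position 4-fold.
Codon 5 GCG (Ala): third position 4-fold.
Codon 6 CGU (Arg): third position 4-fold.
Codon 7 ACU (Thr): third position 4-fold.
Codon 8 CUG (Leu): third position 4-fold.
Codon 9 AAC (Asn): third position 2-fold.
Four-fold degenerate third positions: 6.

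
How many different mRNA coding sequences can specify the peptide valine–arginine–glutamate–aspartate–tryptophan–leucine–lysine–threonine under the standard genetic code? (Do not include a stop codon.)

Val: 4 codons.
Arg: 6 codons.
Glu: 2 codons.
Asp: 2 codons.
Trp: 1 codon.
Leu: 6 codons.
Lys: 2 codons.
Thr: 4 codons.
4 × 6 × 2 × 2 × 1 × 6 × 2 × 4 = 4608.

4608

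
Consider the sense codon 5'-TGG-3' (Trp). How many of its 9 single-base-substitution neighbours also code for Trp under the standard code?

Position 1: none → 0 synonymous.
Position 2: none → 0 synonymous.
Position 3: none → 0 synonymous.
Total: 0 + 0 + 0 = 0.

0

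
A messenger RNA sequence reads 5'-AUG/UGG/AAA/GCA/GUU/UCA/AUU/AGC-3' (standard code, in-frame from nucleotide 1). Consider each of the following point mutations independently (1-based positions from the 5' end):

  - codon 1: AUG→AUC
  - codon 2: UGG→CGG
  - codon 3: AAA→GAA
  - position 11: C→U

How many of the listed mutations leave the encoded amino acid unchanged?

0

Codon 1: AUG (Met) → AUC (Ile) — missense.
Codon 2: UGG (Trp) → CGG (Arg) — missense.
Codon 3: AAA (Lys) → GAA (Glu) — missense.
Codon 4: GCA (Ala) → GUA (Val) — missense.
Synonymous: 0 of 4.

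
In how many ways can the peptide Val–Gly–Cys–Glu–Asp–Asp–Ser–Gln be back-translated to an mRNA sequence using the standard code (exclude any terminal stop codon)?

Val: 4 codons.
Gly: 4 codons.
Cys: 2 codons.
Glu: 2 codons.
Asp: 2 codons.
Asp: 2 codons.
Ser: 6 codons.
Gln: 2 codons.
4 × 4 × 2 × 2 × 2 × 2 × 6 × 2 = 3072.

3072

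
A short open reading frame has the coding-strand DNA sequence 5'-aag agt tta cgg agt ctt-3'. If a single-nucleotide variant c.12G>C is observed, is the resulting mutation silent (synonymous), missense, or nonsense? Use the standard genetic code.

Position 12 falls in codon 4: CGG → Arg.
After the substitution the codon is CGC → Arg.
Both encode Arg, so the change is synonymous.

silent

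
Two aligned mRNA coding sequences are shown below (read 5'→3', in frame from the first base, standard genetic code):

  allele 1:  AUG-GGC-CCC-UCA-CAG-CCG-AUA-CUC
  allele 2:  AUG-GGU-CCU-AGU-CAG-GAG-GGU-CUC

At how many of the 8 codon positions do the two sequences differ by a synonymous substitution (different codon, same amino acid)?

Codon 1: AUG Met / AUG Met — identical.
Codon 2: GGC Gly / GGU Gly — synonymous.
Codon 3: CCC Pro / CCU Pro — synonymous.
Codon 4: UCA Ser / AGU Ser — synonymous.
Codon 5: CAG Gln / CAG Gln — identical.
Codon 6: CCG Pro / GAG Glu — nonsynonymous.
Codon 7: AUA Ile / GGU Gly — nonsynonymous.
Codon 8: CUC Leu / CUC Leu — identical.
Synonymous differences: 3.

3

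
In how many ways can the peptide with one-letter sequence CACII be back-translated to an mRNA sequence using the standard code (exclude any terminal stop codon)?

Cys: 2 codons.
Ala: 4 codons.
Cys: 2 codons.
Ile: 3 codons.
Ile: 3 codons.
2 × 4 × 2 × 3 × 3 = 144.

144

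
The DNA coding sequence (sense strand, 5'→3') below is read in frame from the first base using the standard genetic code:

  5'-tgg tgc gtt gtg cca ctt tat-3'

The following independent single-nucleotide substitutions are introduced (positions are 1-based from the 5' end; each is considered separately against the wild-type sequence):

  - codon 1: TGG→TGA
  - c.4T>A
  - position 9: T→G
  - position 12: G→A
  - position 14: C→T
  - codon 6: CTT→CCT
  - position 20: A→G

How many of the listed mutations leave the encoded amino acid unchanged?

Codon 1: TGG (Trp) → TGA (Stop) — nonsense.
Codon 2: TGC (Cys) → AGC (Ser) — missense.
Codon 3: GTT (Val) → GTG (Val) — synonymous.
Codon 4: GTG (Val) → GTA (Val) — synonymous.
Codon 5: CCA (Pro) → CTA (Leu) — missense.
Codon 6: CTT (Leu) → CCT (Pro) — missense.
Codon 7: TAT (Tyr) → TGT (Cys) — missense.
Synonymous: 2 of 7.

2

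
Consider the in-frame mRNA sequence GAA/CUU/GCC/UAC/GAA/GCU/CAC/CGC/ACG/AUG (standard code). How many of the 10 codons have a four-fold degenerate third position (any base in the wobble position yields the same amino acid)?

5

Codon 1 GAA (Glu): third position 2-fold.
Codon 2 CUU (Leu): third position 4-fold.
Codon 3 GCC (Ala): third position 4-fold.
Codon 4 UAC (Tyr): third position 2-fold.
Codon 5 GAA (Glu): third position 2-fold.
Codon 6 GCU (Ala): third position 4-fold.
Codon 7 CAC (His): third position 2-fold.
Codon 8 CGC (Arg): third position 4-fold.
Codon 9 ACG (Thr): third position 4-fold.
Codon 10 AUG (Met): third position 1-fold.
Four-fold degenerate third positions: 5.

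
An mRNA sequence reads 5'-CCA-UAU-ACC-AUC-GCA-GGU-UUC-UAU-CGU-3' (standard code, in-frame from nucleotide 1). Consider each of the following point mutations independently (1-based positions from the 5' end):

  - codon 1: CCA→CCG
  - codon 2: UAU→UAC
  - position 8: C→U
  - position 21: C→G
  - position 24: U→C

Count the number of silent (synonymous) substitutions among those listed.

3

Codon 1: CCA (Pro) → CCG (Pro) — synonymous.
Codon 2: UAU (Tyr) → UAC (Tyr) — synonymous.
Codon 3: ACC (Thr) → AUC (Ile) — missense.
Codon 7: UUC (Phe) → UUG (Leu) — missense.
Codon 8: UAU (Tyr) → UAC (Tyr) — synonymous.
Synonymous: 3 of 5.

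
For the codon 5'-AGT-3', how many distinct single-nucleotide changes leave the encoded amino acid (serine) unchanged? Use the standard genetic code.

1

Position 1: none → 0 synonymous.
Position 2: none → 0 synonymous.
Position 3: AGC → 1 synonymous.
Total: 0 + 0 + 1 = 1.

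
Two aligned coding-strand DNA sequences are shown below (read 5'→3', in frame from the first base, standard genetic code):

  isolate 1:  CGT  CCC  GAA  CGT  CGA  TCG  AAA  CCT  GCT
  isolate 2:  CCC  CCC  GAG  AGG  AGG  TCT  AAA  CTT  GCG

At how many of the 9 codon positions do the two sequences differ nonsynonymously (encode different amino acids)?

2

Codon 1: CGT Arg / CCC Pro — nonsynonymous.
Codon 2: CCC Pro / CCC Pro — identical.
Codon 3: GAA Glu / GAG Glu — synonymous.
Codon 4: CGT Arg / AGG Arg — synonymous.
Codon 5: CGA Arg / AGG Arg — synonymous.
Codon 6: TCG Ser / TCT Ser — synonymous.
Codon 7: AAA Lys / AAA Lys — identical.
Codon 8: CCT Pro / CTT Leu — nonsynonymous.
Codon 9: GCT Ala / GCG Ala — synonymous.
Nonsynonymous differences: 2.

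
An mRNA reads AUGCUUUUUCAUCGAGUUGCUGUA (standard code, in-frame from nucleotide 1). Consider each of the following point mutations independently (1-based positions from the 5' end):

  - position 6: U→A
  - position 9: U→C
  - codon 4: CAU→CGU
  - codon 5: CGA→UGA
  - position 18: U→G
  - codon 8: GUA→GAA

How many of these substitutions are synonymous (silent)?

Codon 2: CUU (Leu) → CUA (Leu) — synonymous.
Codon 3: UUU (Phe) → UUC (Phe) — synonymous.
Codon 4: CAU (His) → CGU (Arg) — missense.
Codon 5: CGA (Arg) → UGA (Stop) — nonsense.
Codon 6: GUU (Val) → GUG (Val) — synonymous.
Codon 8: GUA (Val) → GAA (Glu) — missense.
Synonymous: 3 of 6.

3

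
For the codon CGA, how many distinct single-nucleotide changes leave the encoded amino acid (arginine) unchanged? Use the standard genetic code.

4

Position 1: AGA → 1 synonymous.
Position 2: none → 0 synonymous.
Position 3: CGU, CGC, CGG → 3 synonymous.
Total: 1 + 0 + 3 = 4.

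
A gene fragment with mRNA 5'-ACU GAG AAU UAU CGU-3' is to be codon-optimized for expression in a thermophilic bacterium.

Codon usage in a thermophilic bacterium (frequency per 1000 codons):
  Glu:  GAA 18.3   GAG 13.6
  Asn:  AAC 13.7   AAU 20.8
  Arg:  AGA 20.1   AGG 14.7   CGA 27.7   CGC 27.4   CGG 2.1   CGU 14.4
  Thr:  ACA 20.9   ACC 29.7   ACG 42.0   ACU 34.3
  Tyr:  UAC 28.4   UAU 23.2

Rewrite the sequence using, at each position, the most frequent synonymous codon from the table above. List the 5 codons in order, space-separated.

ACG GAA AAU UAC CGA

Codon 1 (Thr): best is ACG at 42.0.
Codon 2 (Glu): best is GAA at 18.3.
Codon 3 (Asn): best is AAU at 20.8.
Codon 4 (Tyr): best is UAC at 28.4.
Codon 5 (Arg): best is CGA at 27.7.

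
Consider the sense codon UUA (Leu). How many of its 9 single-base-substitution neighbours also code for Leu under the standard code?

Position 1: CUA → 1 synonymous.
Position 2: none → 0 synonymous.
Position 3: UUG → 1 synonymous.
Total: 1 + 0 + 1 = 2.

2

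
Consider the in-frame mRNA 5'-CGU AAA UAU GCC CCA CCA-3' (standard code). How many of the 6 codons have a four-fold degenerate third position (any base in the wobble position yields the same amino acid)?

4

Codon 1 CGU (Arg): third position 4-fold.
Codon 2 AAA (Lys): third position 2-fold.
Codon 3 UAU (Tyr): third position 2-fold.
Codon 4 GCC (Ala): third position 4-fold.
Codon 5 CCA (Pro): third position 4-fold.
Codon 6 CCA (Pro): third position 4-fold.
Four-fold degenerate third positions: 4.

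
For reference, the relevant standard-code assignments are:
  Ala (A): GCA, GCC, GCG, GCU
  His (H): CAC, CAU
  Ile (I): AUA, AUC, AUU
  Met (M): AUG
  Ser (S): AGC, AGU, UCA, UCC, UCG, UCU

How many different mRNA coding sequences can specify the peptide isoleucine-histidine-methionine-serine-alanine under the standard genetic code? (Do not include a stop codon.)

144

Ile: 3 codons.
His: 2 codons.
Met: 1 codon.
Ser: 6 codons.
Ala: 4 codons.
3 × 2 × 1 × 6 × 4 = 144.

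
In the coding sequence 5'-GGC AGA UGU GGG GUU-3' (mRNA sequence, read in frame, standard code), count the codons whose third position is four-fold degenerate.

Codon 1 GGC (Gly): third position 4-fold.
Codon 2 AGA (Arg): third position 2-fold.
Codon 3 UGU (Cys): third position 2-fold.
Codon 4 GGG (Gly): third position 4-fold.
Codon 5 GUU (Val): third position 4-fold.
Four-fold degenerate third positions: 3.

3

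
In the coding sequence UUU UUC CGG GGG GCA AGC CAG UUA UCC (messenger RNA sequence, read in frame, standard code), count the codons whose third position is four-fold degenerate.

Codon 1 UUU (Phe): third position 2-fold.
Codon 2 UUC (Phe): third position 2-fold.
Codon 3 CGG (Arg): third position 4-fold.
Codon 4 GGG (Gly): third position 4-fold.
Codon 5 GCA (Ala): third position 4-fold.
Codon 6 AGC (Ser): third position 2-fold.
Codon 7 CAG (Gln): third position 2-fold.
Codon 8 UUA (Leu): third position 2-fold.
Codon 9 UCC (Ser): third position 4-fold.
Four-fold degenerate third positions: 4.

4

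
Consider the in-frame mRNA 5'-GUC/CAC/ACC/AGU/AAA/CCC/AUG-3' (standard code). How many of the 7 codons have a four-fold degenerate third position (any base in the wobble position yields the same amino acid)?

Codon 1 GUC (Val): third position 4-fold.
Codon 2 CAC (His): third position 2-fold.
Codon 3 ACC (Thr): third position 4-fold.
Codon 4 AGU (Ser): third position 2-fold.
Codon 5 AAA (Lys): third position 2-fold.
Codon 6 CCC (Pro): third position 4-fold.
Codon 7 AUG (Met): third position 1-fold.
Four-fold degenerate third positions: 3.

3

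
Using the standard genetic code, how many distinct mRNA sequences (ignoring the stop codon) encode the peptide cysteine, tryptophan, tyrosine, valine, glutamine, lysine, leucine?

384

Cys: 2 codons.
Trp: 1 codon.
Tyr: 2 codons.
Val: 4 codons.
Gln: 2 codons.
Lys: 2 codons.
Leu: 6 codons.
2 × 1 × 2 × 4 × 2 × 2 × 6 = 384.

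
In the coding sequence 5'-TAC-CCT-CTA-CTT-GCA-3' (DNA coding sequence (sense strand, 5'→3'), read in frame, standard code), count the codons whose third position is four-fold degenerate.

Codon 1 TAC (Tyr): third position 2-fold.
Codon 2 CCT (Pro): third position 4-fold.
Codon 3 CTA (Leu): third position 4-fold.
Codon 4 CTT (Leu): third position 4-fold.
Codon 5 GCA (Ala): third position 4-fold.
Four-fold degenerate third positions: 4.

4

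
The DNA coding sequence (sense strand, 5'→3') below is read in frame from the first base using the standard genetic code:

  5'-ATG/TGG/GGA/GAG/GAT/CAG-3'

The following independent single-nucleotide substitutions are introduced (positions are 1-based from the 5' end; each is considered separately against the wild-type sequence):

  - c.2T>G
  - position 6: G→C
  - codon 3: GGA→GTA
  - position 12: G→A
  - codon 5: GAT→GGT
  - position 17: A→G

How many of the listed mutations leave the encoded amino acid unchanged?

1

Codon 1: ATG (Met) → AGG (Arg) — missense.
Codon 2: TGG (Trp) → TGC (Cys) — missense.
Codon 3: GGA (Gly) → GTA (Val) — missense.
Codon 4: GAG (Glu) → GAA (Glu) — synonymous.
Codon 5: GAT (Asp) → GGT (Gly) — missense.
Codon 6: CAG (Gln) → CGG (Arg) — missense.
Synonymous: 1 of 6.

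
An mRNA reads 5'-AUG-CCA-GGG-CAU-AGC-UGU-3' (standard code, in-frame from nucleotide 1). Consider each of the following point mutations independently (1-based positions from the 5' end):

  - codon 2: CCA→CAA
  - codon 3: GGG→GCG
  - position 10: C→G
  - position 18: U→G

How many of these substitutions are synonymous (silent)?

0

Codon 2: CCA (Pro) → CAA (Gln) — missense.
Codon 3: GGG (Gly) → GCG (Ala) — missense.
Codon 4: CAU (His) → GAU (Asp) — missense.
Codon 6: UGU (Cys) → UGG (Trp) — missense.
Synonymous: 0 of 4.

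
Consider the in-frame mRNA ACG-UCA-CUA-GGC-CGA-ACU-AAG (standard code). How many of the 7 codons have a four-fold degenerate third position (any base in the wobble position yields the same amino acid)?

Codon 1 ACG (Thr): third position 4-fold.
Codon 2 UCA (Ser): third position 4-fold.
Codon 3 CUA (Leu): third position 4-fold.
Codon 4 GGC (Gly): third position 4-fold.
Codon 5 CGA (Arg): third position 4-fold.
Codon 6 ACU (Thr): third position 4-fold.
Codon 7 AAG (Lys): third position 2-fold.
Four-fold degenerate third positions: 6.

6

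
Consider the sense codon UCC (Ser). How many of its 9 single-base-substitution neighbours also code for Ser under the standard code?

3

Position 1: none → 0 synonymous.
Position 2: none → 0 synonymous.
Position 3: UCU, UCA, UCG → 3 synonymous.
Total: 0 + 0 + 3 = 3.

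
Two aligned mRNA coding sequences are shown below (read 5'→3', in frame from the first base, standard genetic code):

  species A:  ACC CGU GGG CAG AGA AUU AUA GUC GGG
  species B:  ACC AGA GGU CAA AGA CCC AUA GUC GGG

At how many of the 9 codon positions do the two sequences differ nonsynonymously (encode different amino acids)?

Codon 1: ACC Thr / ACC Thr — identical.
Codon 2: CGU Arg / AGA Arg — synonymous.
Codon 3: GGG Gly / GGU Gly — synonymous.
Codon 4: CAG Gln / CAA Gln — synonymous.
Codon 5: AGA Arg / AGA Arg — identical.
Codon 6: AUU Ile / CCC Pro — nonsynonymous.
Codon 7: AUA Ile / AUA Ile — identical.
Codon 8: GUC Val / GUC Val — identical.
Codon 9: GGG Gly / GGG Gly — identical.
Nonsynonymous differences: 1.

1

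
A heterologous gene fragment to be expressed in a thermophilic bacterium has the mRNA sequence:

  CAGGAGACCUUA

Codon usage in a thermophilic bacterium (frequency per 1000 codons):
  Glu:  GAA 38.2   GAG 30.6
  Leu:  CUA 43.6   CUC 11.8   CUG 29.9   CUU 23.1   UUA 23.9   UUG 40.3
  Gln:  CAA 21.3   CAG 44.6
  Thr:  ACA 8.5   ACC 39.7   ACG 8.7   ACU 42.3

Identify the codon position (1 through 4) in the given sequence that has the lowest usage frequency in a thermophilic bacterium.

Codon 1 CAG (Gln): 44.6 per 1000.
Codon 2 GAG (Glu): 30.6 per 1000.
Codon 3 ACC (Thr): 39.7 per 1000.
Codon 4 UUA (Leu): 23.9 per 1000.
Lowest frequency is 23.9 at codon 4.

4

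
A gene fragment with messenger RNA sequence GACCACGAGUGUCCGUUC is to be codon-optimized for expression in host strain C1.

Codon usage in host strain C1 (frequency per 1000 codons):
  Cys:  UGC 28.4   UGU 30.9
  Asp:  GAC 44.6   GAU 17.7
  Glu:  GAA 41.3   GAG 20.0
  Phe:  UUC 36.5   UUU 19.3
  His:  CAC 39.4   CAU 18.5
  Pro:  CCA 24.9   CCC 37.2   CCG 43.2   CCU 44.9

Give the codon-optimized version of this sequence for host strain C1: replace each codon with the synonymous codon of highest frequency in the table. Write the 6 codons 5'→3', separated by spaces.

Codon 1 (Asp): best is GAC at 44.6.
Codon 2 (His): best is CAC at 39.4.
Codon 3 (Glu): best is GAA at 41.3.
Codon 4 (Cys): best is UGU at 30.9.
Codon 5 (Pro): best is CCU at 44.9.
Codon 6 (Phe): best is UUC at 36.5.

GAC CAC GAA UGU CCU UUC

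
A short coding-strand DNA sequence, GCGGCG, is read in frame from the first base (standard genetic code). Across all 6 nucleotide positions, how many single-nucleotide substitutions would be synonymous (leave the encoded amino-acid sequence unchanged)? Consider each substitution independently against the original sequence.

Codon 1 (GCG, Ala): 3 synonymous substitutions.
Codon 2 (GCG, Ala): 3 synonymous substitutions.
Total: 3 + 3 = 6.

6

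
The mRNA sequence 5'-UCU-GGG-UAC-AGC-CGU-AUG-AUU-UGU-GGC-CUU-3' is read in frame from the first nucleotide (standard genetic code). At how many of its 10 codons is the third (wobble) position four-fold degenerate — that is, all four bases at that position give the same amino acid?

5

Codon 1 UCU (Ser): third position 4-fold.
Codon 2 GGG (Gly): third position 4-fold.
Codon 3 UAC (Tyr): third position 2-fold.
Codon 4 AGC (Ser): third position 2-fold.
Codon 5 CGU (Arg): third position 4-fold.
Codon 6 AUG (Met): third position 1-fold.
Codon 7 AUU (Ile): third position 3-fold.
Codon 8 UGU (Cys): third position 2-fold.
Codon 9 GGC (Gly): third position 4-fold.
Codon 10 CUU (Leu): third position 4-fold.
Four-fold degenerate third positions: 5.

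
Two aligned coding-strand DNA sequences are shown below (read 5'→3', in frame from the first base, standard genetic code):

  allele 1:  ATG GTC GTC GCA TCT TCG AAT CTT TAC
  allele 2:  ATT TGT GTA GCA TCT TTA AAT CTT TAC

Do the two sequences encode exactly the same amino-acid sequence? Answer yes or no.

Codon 1: ATG Met / ATT Ile — nonsynonymous.
Codon 2: GTC Val / TGT Cys — nonsynonymous.
Codon 3: GTC Val / GTA Val — synonymous.
Codon 4: GCA Ala / GCA Ala — identical.
Codon 5: TCT Ser / TCT Ser — identical.
Codon 6: TCG Ser / TTA Leu — nonsynonymous.
Codon 7: AAT Asn / AAT Asn — identical.
Codon 8: CTT Leu / CTT Leu — identical.
Codon 9: TAC Tyr / TAC Tyr — identical.
Nonsynonymous differences: 3 → different protein.

no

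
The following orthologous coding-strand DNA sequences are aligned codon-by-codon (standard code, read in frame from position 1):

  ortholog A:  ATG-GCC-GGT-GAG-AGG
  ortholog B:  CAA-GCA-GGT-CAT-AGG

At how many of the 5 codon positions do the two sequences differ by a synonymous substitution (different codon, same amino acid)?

Codon 1: ATG Met / CAA Gln — nonsynonymous.
Codon 2: GCC Ala / GCA Ala — synonymous.
Codon 3: GGT Gly / GGT Gly — identical.
Codon 4: GAG Glu / CAT His — nonsynonymous.
Codon 5: AGG Arg / AGG Arg — identical.
Synonymous differences: 1.

1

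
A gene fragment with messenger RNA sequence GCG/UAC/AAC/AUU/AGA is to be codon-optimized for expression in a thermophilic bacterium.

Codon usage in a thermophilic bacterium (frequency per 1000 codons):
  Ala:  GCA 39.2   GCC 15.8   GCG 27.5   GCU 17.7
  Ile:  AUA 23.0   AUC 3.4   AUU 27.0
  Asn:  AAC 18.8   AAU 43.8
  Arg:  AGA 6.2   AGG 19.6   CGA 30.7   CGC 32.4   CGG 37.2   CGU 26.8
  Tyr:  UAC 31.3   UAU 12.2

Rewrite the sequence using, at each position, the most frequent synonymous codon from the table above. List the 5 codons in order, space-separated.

GCA UAC AAU AUU CGG

Codon 1 (Ala): best is GCA at 39.2.
Codon 2 (Tyr): best is UAC at 31.3.
Codon 3 (Asn): best is AAU at 43.8.
Codon 4 (Ile): best is AUU at 27.0.
Codon 5 (Arg): best is CGG at 37.2.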